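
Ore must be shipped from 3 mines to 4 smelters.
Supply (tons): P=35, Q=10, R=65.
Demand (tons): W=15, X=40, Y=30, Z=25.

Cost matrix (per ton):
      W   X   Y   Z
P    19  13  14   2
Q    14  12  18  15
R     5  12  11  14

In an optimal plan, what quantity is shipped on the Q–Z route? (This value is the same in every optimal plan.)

0

The minimum-cost plan:
  P to X: 10 tons
  P to Z: 25 tons
  Q to X: 10 tons
  R to W: 15 tons
  R to X: 20 tons
  R to Y: 30 tons
Total cost = 945.
The route Q→Z is not used.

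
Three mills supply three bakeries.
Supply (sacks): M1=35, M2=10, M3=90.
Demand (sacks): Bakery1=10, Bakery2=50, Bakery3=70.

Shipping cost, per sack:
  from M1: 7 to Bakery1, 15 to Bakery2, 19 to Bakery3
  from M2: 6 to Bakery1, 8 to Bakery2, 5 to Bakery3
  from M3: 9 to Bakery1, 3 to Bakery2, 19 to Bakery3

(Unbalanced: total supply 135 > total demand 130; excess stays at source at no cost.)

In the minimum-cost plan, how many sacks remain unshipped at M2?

An optimal plan:
  M1->Bakery1: 10 × 7 = 70
  M1->Bakery3: 20 × 19 = 380
  M2->Bakery3: 10 × 5 = 50
  M3->Bakery2: 50 × 3 = 150
  M3->Bakery3: 40 × 19 = 760
Total cost = 1410.
M2 ships 10 of its 10, leaving 0.

0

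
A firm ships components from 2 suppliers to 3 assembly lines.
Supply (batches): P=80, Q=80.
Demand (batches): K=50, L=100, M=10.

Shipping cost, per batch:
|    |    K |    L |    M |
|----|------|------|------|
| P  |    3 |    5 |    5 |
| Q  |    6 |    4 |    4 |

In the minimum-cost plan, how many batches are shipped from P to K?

Optimal shipments:
  P–K: 50 × 3 = 150
  P–L: 20 × 5 = 100
  P–M: 10 × 5 = 50
  Q–L: 80 × 4 = 320
Total cost = 620.
So P→K carries 50 batches.

50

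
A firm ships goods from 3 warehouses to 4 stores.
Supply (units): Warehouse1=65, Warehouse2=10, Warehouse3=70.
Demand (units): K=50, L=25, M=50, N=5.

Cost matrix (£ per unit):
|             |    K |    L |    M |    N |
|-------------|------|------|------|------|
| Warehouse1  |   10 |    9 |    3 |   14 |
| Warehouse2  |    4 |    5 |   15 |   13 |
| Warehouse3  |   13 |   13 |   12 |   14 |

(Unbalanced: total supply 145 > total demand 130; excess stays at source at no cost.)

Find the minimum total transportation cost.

1045

Optimal allocation:
  Warehouse1->L: 15 × £9 = £135
  Warehouse1->M: 50 × £3 = £150
  Warehouse2->K: 10 × £4 = £40
  Warehouse3->K: 40 × £13 = £520
  Warehouse3->L: 10 × £13 = £130
  Warehouse3->N: 5 × £14 = £70
Total = 135 + 150 + 40 + 520 + 130 + 70 = £1045.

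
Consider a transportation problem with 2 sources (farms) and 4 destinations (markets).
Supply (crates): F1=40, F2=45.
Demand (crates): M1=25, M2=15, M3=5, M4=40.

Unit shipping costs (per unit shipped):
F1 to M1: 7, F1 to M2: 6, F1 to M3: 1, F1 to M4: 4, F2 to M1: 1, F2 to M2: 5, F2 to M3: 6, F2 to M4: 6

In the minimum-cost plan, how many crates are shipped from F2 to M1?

Optimal shipments:
  F1 to M3: 5 crates
  F1 to M4: 35 crates
  F2 to M1: 25 crates
  F2 to M2: 15 crates
  F2 to M4: 5 crates
Total cost = 275.
So F2→M1 carries 25 crates.

25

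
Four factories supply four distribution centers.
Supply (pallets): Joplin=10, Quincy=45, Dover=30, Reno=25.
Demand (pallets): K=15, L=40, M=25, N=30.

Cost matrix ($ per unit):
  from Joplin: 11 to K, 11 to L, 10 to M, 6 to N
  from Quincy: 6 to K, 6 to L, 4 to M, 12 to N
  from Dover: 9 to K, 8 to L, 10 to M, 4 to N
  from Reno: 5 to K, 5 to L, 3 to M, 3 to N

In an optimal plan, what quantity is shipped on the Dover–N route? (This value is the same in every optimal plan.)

20

The minimum-cost plan:
  Joplin->N: 10 × $6 = $60
  Quincy->K: 15 × $6 = $90
  Quincy->L: 30 × $6 = $180
  Dover->L: 10 × $8 = $80
  Dover->N: 20 × $4 = $80
  Reno->M: 25 × $3 = $75
Total cost = $565.
So Dover→N carries 20 pallets.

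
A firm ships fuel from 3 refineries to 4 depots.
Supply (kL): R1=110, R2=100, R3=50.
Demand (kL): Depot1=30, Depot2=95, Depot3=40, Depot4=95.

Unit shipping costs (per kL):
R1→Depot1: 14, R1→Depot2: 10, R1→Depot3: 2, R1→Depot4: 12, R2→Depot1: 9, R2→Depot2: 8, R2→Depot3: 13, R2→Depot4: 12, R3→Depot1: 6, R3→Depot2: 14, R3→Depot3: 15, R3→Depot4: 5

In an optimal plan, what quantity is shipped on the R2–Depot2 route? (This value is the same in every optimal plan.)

Optimal shipments:
  R1 to Depot2: 25 × 10 = 250
  R1 to Depot3: 40 × 2 = 80
  R1 to Depot4: 45 × 12 = 540
  R2 to Depot1: 30 × 9 = 270
  R2 to Depot2: 70 × 8 = 560
  R3 to Depot4: 50 × 5 = 250
Total cost = 1950.
So R2→Depot2 carries 70 kL.

70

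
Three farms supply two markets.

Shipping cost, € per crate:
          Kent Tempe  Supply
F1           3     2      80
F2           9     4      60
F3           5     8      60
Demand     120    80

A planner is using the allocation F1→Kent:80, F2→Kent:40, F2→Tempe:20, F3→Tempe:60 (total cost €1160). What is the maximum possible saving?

Current plan cost = 80·3 + 40·9 + 20·4 + 60·8 = €1160.
Optimal plan:
  F1–Kent: 60 × €3 = €180
  F1–Tempe: 20 × €2 = €40
  F2–Tempe: 60 × €4 = €240
  F3–Kent: 60 × €5 = €300
Optimal cost = €760.
Saving = 1160 − 760 = €400.

400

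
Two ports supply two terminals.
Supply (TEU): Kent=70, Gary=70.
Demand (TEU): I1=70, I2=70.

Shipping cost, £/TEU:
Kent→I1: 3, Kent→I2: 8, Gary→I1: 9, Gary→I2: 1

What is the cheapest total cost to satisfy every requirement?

One minimum-cost allocation:
  Kent→I1: 70 × £3 = £210
  Gary→I2: 70 × £1 = £70
Total = 210 + 70 = £280.

280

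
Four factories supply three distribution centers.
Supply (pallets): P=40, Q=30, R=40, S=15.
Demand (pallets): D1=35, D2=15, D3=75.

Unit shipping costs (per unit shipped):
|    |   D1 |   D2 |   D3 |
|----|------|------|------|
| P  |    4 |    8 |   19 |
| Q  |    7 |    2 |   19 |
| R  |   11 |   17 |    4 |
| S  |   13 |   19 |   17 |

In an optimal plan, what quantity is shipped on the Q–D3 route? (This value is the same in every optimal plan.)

The minimum-cost plan:
  P–D1: 35 × 4 = 140
  P–D3: 5 × 19 = 95
  Q–D2: 15 × 2 = 30
  Q–D3: 15 × 19 = 285
  R–D3: 40 × 4 = 160
  S–D3: 15 × 17 = 255
Total cost = 965.
So Q→D3 carries 15 pallets.

15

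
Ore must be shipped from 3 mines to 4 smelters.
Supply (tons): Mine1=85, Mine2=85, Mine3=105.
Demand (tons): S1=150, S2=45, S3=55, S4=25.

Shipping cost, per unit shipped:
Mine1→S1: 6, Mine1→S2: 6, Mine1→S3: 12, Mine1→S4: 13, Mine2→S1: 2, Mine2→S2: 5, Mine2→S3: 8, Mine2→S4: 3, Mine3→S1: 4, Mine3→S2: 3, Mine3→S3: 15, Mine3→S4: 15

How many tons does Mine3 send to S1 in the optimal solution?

Solving gives:
  Mine1→S1: 30 × 6 = 180
  Mine1→S3: 55 × 12 = 660
  Mine2→S1: 60 × 2 = 120
  Mine2→S4: 25 × 3 = 75
  Mine3→S1: 60 × 4 = 240
  Mine3→S2: 45 × 3 = 135
Total cost = 1410.
So Mine3→S1 carries 60 tons.

60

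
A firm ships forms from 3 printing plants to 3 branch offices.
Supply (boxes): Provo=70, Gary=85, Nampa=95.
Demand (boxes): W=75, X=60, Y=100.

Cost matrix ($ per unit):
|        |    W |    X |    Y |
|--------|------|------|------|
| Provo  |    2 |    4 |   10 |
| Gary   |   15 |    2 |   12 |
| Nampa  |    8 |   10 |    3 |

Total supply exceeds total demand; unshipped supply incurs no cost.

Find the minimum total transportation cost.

A cheapest plan:
  Provo to W: 70 × $2 = $140
  Gary to W: 5 × $15 = $75
  Gary to X: 60 × $2 = $120
  Gary to Y: 5 × $12 = $60
  Nampa to Y: 95 × $3 = $285
Total = 140 + 75 + 120 + 60 + 285 = $680.

680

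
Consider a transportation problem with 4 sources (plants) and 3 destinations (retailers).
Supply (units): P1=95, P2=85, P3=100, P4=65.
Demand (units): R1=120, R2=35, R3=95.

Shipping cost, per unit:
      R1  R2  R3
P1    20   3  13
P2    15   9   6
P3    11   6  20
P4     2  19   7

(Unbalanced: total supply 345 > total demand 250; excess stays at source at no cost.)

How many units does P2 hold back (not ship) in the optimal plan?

Minimum-cost shipments:
  P1→R2: 35 × 3 = 105
  P1→R3: 10 × 13 = 130
  P2→R3: 85 × 6 = 510
  P3→R1: 55 × 11 = 605
  P4→R1: 65 × 2 = 130
Total cost = 1480.
P2 ships 85 of its 85, leaving 0.

0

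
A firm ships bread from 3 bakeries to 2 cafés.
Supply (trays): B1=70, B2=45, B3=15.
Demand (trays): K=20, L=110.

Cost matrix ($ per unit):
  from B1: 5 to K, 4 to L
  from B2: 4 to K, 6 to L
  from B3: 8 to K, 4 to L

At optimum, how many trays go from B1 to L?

70

Solving gives:
  B1 to L: 70 × $4 = $280
  B2 to K: 20 × $4 = $80
  B2 to L: 25 × $6 = $150
  B3 to L: 15 × $4 = $60
Total cost = $570.
So B1→L carries 70 trays.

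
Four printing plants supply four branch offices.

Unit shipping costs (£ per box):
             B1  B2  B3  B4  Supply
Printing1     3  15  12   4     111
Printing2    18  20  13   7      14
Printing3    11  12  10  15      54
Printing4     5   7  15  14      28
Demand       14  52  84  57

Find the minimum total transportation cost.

A cheapest plan:
  Printing1→B1: 14 × £3 = £42
  Printing1→B3: 40 × £12 = £480
  Printing1→B4: 57 × £4 = £228
  Printing2→B3: 14 × £13 = £182
  Printing3→B2: 24 × £12 = £288
  Printing3→B3: 30 × £10 = £300
  Printing4→B2: 28 × £7 = £196
Total = 42 + 480 + 228 + 182 + 288 + 300 + 196 = £1716.
(Supply check: Printing1 ships 111; Printing2 ships 14; Printing3 ships 54; Printing4 ships 28.)

1716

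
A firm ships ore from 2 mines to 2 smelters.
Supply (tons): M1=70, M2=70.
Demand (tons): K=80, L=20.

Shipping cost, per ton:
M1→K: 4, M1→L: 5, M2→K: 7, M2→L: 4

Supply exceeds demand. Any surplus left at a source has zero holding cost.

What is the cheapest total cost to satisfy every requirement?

430

Optimal allocation:
  M1->K: 70 × 4 = 280
  M2->K: 10 × 7 = 70
  M2->L: 20 × 4 = 80
Total = 280 + 70 + 80 = 430.
(Supply check: M1 ships 70; M2 ships 30.)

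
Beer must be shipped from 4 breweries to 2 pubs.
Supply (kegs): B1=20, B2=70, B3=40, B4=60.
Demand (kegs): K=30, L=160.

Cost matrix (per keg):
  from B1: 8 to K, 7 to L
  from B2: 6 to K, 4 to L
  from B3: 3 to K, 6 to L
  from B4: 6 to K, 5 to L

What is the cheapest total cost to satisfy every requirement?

A cheapest plan:
  B1→L: 20 × 7 = 140
  B2→L: 70 × 4 = 280
  B3→K: 30 × 3 = 90
  B3→L: 10 × 6 = 60
  B4→L: 60 × 5 = 300
Total = 140 + 280 + 90 + 60 + 300 = 870.

870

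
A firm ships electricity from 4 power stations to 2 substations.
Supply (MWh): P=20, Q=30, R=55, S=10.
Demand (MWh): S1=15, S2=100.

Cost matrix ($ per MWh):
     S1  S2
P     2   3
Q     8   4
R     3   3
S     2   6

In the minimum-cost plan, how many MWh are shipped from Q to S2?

30

Solving gives:
  P→S1: 5 × $2 = $10
  P→S2: 15 × $3 = $45
  Q→S2: 30 × $4 = $120
  R→S2: 55 × $3 = $165
  S→S1: 10 × $2 = $20
Total cost = $360.
So Q→S2 carries 30 MWh.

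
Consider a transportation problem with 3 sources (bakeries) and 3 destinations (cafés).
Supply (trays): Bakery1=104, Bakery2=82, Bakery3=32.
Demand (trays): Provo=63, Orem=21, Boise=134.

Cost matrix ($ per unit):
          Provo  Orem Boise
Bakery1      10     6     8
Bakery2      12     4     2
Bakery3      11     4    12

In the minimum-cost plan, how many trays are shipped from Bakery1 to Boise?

52

The minimum-cost plan:
  Bakery1→Provo: 52 trays
  Bakery1→Boise: 52 trays
  Bakery2→Boise: 82 trays
  Bakery3→Provo: 11 trays
  Bakery3→Orem: 21 trays
Total cost = $1305.
So Bakery1→Boise carries 52 trays.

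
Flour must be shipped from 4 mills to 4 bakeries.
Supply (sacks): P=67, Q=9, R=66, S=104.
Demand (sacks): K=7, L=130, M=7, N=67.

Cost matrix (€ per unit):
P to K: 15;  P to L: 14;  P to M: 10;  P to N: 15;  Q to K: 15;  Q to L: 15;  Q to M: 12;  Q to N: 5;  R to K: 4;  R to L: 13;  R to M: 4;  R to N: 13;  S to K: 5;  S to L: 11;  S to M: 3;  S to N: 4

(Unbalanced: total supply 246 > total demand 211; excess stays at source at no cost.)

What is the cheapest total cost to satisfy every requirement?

One minimum-cost allocation:
  P to L: 32 × €14 = €448
  Q to N: 9 × €5 = €45
  R to K: 7 × €4 = €28
  R to L: 52 × €13 = €676
  R to M: 7 × €4 = €28
  S to L: 46 × €11 = €506
  S to N: 58 × €4 = €232
Total = 448 + 45 + 28 + 676 + 28 + 506 + 232 = €1963.

1963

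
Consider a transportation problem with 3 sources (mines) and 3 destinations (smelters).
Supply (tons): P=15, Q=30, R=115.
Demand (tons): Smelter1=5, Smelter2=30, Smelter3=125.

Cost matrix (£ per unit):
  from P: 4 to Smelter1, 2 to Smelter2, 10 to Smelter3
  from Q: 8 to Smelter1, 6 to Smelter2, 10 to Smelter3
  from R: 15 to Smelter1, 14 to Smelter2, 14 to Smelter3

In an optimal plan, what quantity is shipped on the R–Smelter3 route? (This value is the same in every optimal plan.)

Optimal shipments:
  P to Smelter2: 15 × £2 = £30
  Q to Smelter1: 5 × £8 = £40
  Q to Smelter2: 15 × £6 = £90
  Q to Smelter3: 10 × £10 = £100
  R to Smelter3: 115 × £14 = £1610
Total cost = £1870.
So R→Smelter3 carries 115 tons.

115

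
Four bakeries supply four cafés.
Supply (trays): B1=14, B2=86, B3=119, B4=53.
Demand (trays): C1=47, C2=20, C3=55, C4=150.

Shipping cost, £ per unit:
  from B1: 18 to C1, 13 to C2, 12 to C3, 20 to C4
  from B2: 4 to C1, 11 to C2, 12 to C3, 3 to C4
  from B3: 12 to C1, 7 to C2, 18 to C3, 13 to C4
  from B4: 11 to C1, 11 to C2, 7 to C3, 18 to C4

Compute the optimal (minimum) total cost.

A cheapest plan:
  B1–C3: 14 × £12 = £168
  B2–C4: 86 × £3 = £258
  B3–C1: 35 × £12 = £420
  B3–C2: 20 × £7 = £140
  B3–C4: 64 × £13 = £832
  B4–C1: 12 × £11 = £132
  B4–C3: 41 × £7 = £287
Total = 168 + 258 + 420 + 140 + 832 + 132 + 287 = £2237.
(Supply check: B1 ships 14; B2 ships 86; B3 ships 119; B4 ships 53.)

2237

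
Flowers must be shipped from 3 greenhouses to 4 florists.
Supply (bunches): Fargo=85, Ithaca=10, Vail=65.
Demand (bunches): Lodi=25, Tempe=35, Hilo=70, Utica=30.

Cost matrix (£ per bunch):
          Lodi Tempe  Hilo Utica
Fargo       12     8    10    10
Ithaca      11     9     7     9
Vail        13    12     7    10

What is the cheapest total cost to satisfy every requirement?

1365

An optimal shipping plan:
  Fargo to Lodi: 20 bunches
  Fargo to Tempe: 35 bunches
  Fargo to Utica: 30 bunches
  Ithaca to Lodi: 5 bunches
  Ithaca to Hilo: 5 bunches
  Vail to Hilo: 65 bunches
Total cost = £1365.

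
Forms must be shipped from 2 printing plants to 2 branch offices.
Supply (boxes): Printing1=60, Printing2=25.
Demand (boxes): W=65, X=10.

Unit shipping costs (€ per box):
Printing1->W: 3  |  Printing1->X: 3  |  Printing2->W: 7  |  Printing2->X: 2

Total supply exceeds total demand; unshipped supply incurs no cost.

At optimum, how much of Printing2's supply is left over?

10

An optimal plan:
  Printing1->W: 60 boxes
  Printing2->W: 5 boxes
  Printing2->X: 10 boxes
Total cost = €235.
Printing2 ships 15 of its 25, leaving 10.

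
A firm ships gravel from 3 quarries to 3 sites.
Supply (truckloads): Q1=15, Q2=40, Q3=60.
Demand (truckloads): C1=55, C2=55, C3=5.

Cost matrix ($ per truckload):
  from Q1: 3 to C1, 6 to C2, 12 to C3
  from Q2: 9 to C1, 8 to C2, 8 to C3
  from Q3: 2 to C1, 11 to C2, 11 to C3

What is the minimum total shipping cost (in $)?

575

Optimal allocation:
  Q1->C2: 15 × $6 = $90
  Q2->C2: 35 × $8 = $280
  Q2->C3: 5 × $8 = $40
  Q3->C1: 55 × $2 = $110
  Q3->C2: 5 × $11 = $55
Total = 90 + 280 + 40 + 110 + 55 = $575.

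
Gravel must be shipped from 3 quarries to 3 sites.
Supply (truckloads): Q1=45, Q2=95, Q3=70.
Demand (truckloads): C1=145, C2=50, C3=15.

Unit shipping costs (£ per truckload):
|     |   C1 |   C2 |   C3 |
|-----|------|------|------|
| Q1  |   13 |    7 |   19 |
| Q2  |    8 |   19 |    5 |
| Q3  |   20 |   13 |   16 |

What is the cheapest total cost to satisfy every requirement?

An optimal shipping plan:
  Q1->C1: 45 truckloads
  Q2->C1: 95 truckloads
  Q3->C1: 5 truckloads
  Q3->C2: 50 truckloads
  Q3->C3: 15 truckloads
Total cost = £2335.
(Supply check: Q1 ships 45; Q2 ships 95; Q3 ships 70.)

2335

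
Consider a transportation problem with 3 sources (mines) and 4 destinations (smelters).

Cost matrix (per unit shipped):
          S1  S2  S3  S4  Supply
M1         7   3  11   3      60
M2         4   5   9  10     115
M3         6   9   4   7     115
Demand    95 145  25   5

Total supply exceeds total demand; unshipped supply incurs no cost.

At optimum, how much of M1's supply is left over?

An optimal plan:
  M1->S2: 60 tons
  M2->S1: 30 tons
  M2->S2: 85 tons
  M3->S1: 65 tons
  M3->S3: 25 tons
  M3->S4: 5 tons
Total cost = 1250.
M1 ships 60 of its 60, leaving 0.

0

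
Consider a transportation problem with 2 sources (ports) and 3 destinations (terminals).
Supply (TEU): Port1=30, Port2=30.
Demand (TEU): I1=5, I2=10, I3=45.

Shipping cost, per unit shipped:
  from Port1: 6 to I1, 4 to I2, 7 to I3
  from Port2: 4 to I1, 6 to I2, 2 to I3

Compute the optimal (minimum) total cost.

235

An optimal shipping plan:
  Port1→I1: 5 × 6 = 30
  Port1→I2: 10 × 4 = 40
  Port1→I3: 15 × 7 = 105
  Port2→I3: 30 × 2 = 60
Total = 30 + 40 + 105 + 60 = 235.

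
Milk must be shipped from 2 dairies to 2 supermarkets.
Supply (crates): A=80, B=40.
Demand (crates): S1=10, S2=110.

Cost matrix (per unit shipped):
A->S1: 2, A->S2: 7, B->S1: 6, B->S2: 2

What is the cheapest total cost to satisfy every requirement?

590

Optimal allocation:
  A–S1: 10 × 2 = 20
  A–S2: 70 × 7 = 490
  B–S2: 40 × 2 = 80
Total = 20 + 490 + 80 = 590.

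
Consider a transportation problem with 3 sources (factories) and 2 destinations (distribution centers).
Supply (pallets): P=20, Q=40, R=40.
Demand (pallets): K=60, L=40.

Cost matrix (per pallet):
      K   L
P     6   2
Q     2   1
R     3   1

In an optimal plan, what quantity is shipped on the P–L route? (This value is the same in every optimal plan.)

Optimal shipments:
  P→L: 20 × 2 = 40
  Q→K: 40 × 2 = 80
  R→K: 20 × 3 = 60
  R→L: 20 × 1 = 20
Total cost = 200.
So P→L carries 20 pallets.

20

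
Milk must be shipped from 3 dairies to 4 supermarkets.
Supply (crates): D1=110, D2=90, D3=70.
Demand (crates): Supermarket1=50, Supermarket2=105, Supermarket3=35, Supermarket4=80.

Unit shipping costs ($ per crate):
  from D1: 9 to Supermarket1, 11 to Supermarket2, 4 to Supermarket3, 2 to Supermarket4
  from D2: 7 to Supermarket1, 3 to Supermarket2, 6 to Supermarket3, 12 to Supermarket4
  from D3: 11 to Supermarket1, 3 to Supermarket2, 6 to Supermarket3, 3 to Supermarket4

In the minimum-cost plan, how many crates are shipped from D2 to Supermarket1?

The minimum-cost plan:
  D1->Supermarket3: 35 × $4 = $140
  D1->Supermarket4: 75 × $2 = $150
  D2->Supermarket1: 50 × $7 = $350
  D2->Supermarket2: 40 × $3 = $120
  D3->Supermarket2: 65 × $3 = $195
  D3->Supermarket4: 5 × $3 = $15
Total cost = $970.
So D2→Supermarket1 carries 50 crates.

50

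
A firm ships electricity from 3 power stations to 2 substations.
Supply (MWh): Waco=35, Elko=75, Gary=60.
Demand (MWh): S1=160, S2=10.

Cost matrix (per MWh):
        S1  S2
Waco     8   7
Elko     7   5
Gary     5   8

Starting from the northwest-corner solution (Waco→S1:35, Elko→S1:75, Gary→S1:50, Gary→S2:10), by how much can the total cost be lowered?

50

Current plan cost = 35·8 + 75·7 + 50·5 + 10·8 = 1135.
Optimal plan:
  Waco→S1: 35 MWh
  Elko→S1: 65 MWh
  Elko→S2: 10 MWh
  Gary→S1: 60 MWh
Optimal cost = 1085.
Saving = 1135 − 1085 = 50.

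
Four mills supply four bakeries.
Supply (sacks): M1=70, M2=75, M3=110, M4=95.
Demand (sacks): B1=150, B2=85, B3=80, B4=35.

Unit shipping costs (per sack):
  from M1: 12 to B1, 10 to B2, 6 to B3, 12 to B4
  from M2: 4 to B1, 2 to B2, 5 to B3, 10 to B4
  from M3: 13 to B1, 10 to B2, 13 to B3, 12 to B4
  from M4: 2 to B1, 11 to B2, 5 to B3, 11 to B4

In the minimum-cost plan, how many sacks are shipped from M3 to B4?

The minimum-cost plan:
  M1->B3: 70 × 6 = 420
  M2->B1: 55 × 4 = 220
  M2->B2: 20 × 2 = 40
  M3->B2: 65 × 10 = 650
  M3->B3: 10 × 13 = 130
  M3->B4: 35 × 12 = 420
  M4->B1: 95 × 2 = 190
Total cost = 2070.
So M3→B4 carries 35 sacks.

35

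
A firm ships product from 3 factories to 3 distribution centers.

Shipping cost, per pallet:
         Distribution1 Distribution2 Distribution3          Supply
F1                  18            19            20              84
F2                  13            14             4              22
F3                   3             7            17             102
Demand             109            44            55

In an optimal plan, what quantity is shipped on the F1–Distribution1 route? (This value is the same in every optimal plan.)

Solving gives:
  F1 to Distribution1: 7 × 18 = 126
  F1 to Distribution2: 44 × 19 = 836
  F1 to Distribution3: 33 × 20 = 660
  F2 to Distribution3: 22 × 4 = 88
  F3 to Distribution1: 102 × 3 = 306
Total cost = 2016.
So F1→Distribution1 carries 7 pallets.

7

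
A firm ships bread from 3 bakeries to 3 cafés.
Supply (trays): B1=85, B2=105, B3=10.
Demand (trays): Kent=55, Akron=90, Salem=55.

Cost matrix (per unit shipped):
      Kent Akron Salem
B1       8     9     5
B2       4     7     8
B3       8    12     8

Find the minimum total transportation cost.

1225

A cheapest plan:
  B1->Akron: 30 trays
  B1->Salem: 55 trays
  B2->Kent: 45 trays
  B2->Akron: 60 trays
  B3->Kent: 10 trays
Total cost = 1225.
(Supply check: B1 ships 85; B2 ships 105; B3 ships 10.)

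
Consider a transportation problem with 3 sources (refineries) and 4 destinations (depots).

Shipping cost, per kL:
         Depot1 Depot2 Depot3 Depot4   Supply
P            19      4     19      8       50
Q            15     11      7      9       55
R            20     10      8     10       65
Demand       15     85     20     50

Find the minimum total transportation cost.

1395

An optimal shipping plan:
  P→Depot2: 50 kL
  Q→Depot1: 15 kL
  Q→Depot4: 40 kL
  R→Depot2: 35 kL
  R→Depot3: 20 kL
  R→Depot4: 10 kL
Total cost = 1395.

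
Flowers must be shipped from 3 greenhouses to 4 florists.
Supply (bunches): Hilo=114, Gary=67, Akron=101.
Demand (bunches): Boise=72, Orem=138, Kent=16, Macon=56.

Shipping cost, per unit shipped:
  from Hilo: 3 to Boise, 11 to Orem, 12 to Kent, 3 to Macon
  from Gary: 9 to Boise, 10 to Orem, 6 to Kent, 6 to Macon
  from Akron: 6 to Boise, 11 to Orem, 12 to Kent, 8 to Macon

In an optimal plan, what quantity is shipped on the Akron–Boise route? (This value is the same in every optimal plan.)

Solving gives:
  Hilo->Boise: 58 × 3 = 174
  Hilo->Macon: 56 × 3 = 168
  Gary->Orem: 51 × 10 = 510
  Gary->Kent: 16 × 6 = 96
  Akron->Boise: 14 × 6 = 84
  Akron->Orem: 87 × 11 = 957
Total cost = 1989.
So Akron→Boise carries 14 bunches.

14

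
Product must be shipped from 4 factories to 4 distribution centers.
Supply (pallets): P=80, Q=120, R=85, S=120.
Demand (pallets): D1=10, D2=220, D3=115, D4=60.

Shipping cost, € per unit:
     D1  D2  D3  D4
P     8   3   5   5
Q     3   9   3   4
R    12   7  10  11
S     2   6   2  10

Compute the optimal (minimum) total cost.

An optimal shipping plan:
  P→D2: 80 × €3 = €240
  Q→D1: 10 × €3 = €30
  Q→D3: 50 × €3 = €150
  Q→D4: 60 × €4 = €240
  R→D2: 85 × €7 = €595
  S→D2: 55 × €6 = €330
  S→D3: 65 × €2 = €130
Total = 240 + 30 + 150 + 240 + 595 + 330 + 130 = €1715.

1715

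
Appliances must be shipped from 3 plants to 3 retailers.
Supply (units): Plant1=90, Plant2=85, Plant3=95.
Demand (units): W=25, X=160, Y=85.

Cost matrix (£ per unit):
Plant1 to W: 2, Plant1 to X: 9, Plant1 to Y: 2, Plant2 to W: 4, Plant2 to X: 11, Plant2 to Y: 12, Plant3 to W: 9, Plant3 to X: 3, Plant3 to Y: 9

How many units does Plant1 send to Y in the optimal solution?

85

Solving gives:
  Plant1->X: 5 × £9 = £45
  Plant1->Y: 85 × £2 = £170
  Plant2->W: 25 × £4 = £100
  Plant2->X: 60 × £11 = £660
  Plant3->X: 95 × £3 = £285
Total cost = £1260.
So Plant1→Y carries 85 units.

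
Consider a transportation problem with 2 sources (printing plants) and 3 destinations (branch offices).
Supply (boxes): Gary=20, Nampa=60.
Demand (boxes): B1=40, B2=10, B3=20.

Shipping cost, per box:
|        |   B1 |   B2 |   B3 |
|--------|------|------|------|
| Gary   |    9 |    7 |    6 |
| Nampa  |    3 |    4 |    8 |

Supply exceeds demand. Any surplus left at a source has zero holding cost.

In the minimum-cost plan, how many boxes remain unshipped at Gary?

0

Minimum-cost shipments:
  Gary to B3: 20 × 6 = 120
  Nampa to B1: 40 × 3 = 120
  Nampa to B2: 10 × 4 = 40
Total cost = 280.
Gary ships 20 of its 20, leaving 0.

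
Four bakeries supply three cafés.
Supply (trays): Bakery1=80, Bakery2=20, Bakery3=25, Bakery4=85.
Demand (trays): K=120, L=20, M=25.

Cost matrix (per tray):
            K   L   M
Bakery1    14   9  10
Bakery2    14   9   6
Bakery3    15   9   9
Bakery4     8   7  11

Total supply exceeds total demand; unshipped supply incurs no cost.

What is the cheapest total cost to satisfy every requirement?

1515

One minimum-cost allocation:
  Bakery1->K: 35 × 14 = 490
  Bakery2->M: 20 × 6 = 120
  Bakery3->L: 20 × 9 = 180
  Bakery3->M: 5 × 9 = 45
  Bakery4->K: 85 × 8 = 680
Total = 490 + 120 + 180 + 45 + 680 = 1515.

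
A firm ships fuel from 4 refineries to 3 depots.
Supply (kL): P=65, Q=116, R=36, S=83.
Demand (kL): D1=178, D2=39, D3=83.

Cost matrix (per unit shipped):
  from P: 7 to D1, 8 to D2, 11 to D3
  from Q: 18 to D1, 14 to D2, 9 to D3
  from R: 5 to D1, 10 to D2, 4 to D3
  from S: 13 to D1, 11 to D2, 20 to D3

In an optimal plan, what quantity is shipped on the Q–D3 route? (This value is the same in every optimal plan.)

The minimum-cost plan:
  P–D1: 65 kL
  Q–D2: 33 kL
  Q–D3: 83 kL
  R–D1: 36 kL
  S–D1: 77 kL
  S–D2: 6 kL
Total cost = 2911.
So Q→D3 carries 83 kL.

83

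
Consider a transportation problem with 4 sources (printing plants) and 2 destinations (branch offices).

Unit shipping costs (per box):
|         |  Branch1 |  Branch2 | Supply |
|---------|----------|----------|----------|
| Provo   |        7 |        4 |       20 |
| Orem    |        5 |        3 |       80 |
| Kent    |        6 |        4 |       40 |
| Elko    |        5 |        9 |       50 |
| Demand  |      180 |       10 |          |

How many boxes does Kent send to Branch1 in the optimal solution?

40

Optimal shipments:
  Provo→Branch1: 10 boxes
  Provo→Branch2: 10 boxes
  Orem→Branch1: 80 boxes
  Kent→Branch1: 40 boxes
  Elko→Branch1: 50 boxes
Total cost = 1000.
So Kent→Branch1 carries 40 boxes.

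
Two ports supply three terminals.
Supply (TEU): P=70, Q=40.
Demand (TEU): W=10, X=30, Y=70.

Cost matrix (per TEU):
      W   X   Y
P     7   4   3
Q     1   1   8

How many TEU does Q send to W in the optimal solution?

Optimal shipments:
  P–Y: 70 × 3 = 210
  Q–W: 10 × 1 = 10
  Q–X: 30 × 1 = 30
Total cost = 250.
So Q→W carries 10 TEU.

10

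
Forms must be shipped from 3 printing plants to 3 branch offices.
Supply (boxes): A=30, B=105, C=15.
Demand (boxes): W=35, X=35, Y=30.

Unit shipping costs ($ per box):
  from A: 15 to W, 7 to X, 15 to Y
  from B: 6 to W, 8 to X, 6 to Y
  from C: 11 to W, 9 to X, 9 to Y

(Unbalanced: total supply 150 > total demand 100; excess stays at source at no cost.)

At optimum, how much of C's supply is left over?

15

An optimal plan:
  A->X: 30 × $7 = $210
  B->W: 35 × $6 = $210
  B->X: 5 × $8 = $40
  B->Y: 30 × $6 = $180
Total cost = $640.
C ships 0 of its 15, leaving 15.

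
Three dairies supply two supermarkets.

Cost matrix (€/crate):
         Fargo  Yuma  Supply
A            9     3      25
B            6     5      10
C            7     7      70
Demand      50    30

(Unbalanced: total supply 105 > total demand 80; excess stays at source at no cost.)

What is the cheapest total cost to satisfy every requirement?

445

A cheapest plan:
  A→Yuma: 25 × €3 = €75
  B→Fargo: 5 × €6 = €30
  B→Yuma: 5 × €5 = €25
  C→Fargo: 45 × €7 = €315
Total = 75 + 30 + 25 + 315 = €445.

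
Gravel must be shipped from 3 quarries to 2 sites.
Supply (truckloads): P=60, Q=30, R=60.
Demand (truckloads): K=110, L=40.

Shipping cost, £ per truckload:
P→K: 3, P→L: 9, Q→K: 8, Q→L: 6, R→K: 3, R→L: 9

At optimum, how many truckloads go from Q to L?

Solving gives:
  P to K: 50 × £3 = £150
  P to L: 10 × £9 = £90
  Q to L: 30 × £6 = £180
  R to K: 60 × £3 = £180
Total cost = £600.
So Q→L carries 30 truckloads.

30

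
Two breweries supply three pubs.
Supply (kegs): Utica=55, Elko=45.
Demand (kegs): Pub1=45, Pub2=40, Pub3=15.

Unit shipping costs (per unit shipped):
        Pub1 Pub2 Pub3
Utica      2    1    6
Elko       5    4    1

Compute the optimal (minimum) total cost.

Optimal allocation:
  Utica–Pub1: 45 × 2 = 90
  Utica–Pub2: 10 × 1 = 10
  Elko–Pub2: 30 × 4 = 120
  Elko–Pub3: 15 × 1 = 15
Total = 90 + 10 + 120 + 15 = 235.
(Supply check: Utica ships 55; Elko ships 45.)

235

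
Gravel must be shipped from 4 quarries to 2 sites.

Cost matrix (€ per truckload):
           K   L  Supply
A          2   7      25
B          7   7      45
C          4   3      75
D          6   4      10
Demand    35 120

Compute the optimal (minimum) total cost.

630

A cheapest plan:
  A→K: 25 × €2 = €50
  B→K: 10 × €7 = €70
  B→L: 35 × €7 = €245
  C→L: 75 × €3 = €225
  D→L: 10 × €4 = €40
Total = 50 + 70 + 245 + 225 + 40 = €630.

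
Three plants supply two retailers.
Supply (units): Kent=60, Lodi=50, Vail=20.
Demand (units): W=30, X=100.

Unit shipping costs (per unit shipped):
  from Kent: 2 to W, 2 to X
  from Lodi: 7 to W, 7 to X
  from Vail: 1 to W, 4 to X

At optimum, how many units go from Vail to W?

20

Optimal shipments:
  Kent–W: 10 × 2 = 20
  Kent–X: 50 × 2 = 100
  Lodi–X: 50 × 7 = 350
  Vail–W: 20 × 1 = 20
Total cost = 490.
So Vail→W carries 20 units.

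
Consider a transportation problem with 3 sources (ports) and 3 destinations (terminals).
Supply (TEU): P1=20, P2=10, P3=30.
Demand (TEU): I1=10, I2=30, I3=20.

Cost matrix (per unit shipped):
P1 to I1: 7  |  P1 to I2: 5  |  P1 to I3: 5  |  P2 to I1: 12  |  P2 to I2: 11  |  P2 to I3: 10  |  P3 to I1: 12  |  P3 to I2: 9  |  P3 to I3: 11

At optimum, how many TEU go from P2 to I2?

Optimal shipments:
  P1→I3: 20 TEU
  P2→I1: 10 TEU
  P3→I2: 30 TEU
Total cost = 490.
The route P2→I2 is not used.

0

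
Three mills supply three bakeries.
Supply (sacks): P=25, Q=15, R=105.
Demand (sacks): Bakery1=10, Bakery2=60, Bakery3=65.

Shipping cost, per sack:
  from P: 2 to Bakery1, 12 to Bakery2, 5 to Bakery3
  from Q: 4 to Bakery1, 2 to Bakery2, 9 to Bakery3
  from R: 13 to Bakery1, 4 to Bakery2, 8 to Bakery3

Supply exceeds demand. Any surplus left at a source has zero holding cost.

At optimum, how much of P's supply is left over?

0

An optimal plan:
  P to Bakery1: 10 × 2 = 20
  P to Bakery3: 15 × 5 = 75
  Q to Bakery2: 15 × 2 = 30
  R to Bakery2: 45 × 4 = 180
  R to Bakery3: 50 × 8 = 400
Total cost = 705.
P ships 25 of its 25, leaving 0.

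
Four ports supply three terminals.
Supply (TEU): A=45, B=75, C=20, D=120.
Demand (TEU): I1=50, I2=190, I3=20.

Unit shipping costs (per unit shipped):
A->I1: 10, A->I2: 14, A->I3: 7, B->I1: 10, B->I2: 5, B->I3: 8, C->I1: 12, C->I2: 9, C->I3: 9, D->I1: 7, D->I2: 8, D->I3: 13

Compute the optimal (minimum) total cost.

An optimal shipping plan:
  A–I1: 25 TEU
  A–I3: 20 TEU
  B–I2: 75 TEU
  C–I2: 20 TEU
  D–I1: 25 TEU
  D–I2: 95 TEU
Total cost = 1880.

1880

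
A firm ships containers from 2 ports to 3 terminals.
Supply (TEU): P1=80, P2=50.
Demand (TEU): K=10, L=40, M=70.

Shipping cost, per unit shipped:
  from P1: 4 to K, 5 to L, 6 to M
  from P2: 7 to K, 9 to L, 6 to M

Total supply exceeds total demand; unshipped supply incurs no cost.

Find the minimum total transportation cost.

One minimum-cost allocation:
  P1–K: 10 × 4 = 40
  P1–L: 40 × 5 = 200
  P1–M: 20 × 6 = 120
  P2–M: 50 × 6 = 300
Total = 40 + 200 + 120 + 300 = 660.
(Supply check: P1 ships 70; P2 ships 50.)

660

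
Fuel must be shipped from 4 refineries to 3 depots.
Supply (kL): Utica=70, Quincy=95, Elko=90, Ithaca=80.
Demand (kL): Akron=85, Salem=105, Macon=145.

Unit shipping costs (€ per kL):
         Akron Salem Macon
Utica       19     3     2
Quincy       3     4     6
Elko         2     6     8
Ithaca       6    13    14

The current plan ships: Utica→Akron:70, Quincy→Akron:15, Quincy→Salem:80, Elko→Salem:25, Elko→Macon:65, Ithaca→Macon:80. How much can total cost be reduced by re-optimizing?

Current plan cost = 70·19 + 15·3 + 80·4 + 25·6 + 65·8 + 80·14 = €3485.
Optimal plan:
  Utica->Macon: 70 × €2 = €140
  Quincy->Salem: 20 × €4 = €80
  Quincy->Macon: 75 × €6 = €450
  Elko->Akron: 5 × €2 = €10
  Elko->Salem: 85 × €6 = €510
  Ithaca->Akron: 80 × €6 = €480
Optimal cost = €1670.
Saving = 3485 − 1670 = €1815.

1815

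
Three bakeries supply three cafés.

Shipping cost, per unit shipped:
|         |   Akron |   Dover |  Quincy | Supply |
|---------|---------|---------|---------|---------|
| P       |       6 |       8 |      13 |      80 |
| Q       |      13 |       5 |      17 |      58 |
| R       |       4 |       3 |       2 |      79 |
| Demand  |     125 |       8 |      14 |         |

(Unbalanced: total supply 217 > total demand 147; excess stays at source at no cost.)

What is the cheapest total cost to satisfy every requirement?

688

Optimal allocation:
  P–Akron: 60 × 6 = 360
  Q–Dover: 8 × 5 = 40
  R–Akron: 65 × 4 = 260
  R–Quincy: 14 × 2 = 28
Total = 360 + 40 + 260 + 28 = 688.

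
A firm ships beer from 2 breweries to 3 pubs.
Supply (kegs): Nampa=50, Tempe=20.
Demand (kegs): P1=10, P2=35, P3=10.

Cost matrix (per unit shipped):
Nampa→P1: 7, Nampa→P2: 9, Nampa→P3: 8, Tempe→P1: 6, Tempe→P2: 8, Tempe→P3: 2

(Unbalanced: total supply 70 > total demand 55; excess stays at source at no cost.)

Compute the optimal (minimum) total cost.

395

One minimum-cost allocation:
  Nampa->P1: 10 kegs
  Nampa->P2: 25 kegs
  Tempe->P2: 10 kegs
  Tempe->P3: 10 kegs
Total cost = 395.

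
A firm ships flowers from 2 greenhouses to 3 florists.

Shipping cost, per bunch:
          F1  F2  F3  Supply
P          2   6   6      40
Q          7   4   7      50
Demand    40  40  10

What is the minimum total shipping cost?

310

Optimal allocation:
  P->F1: 40 × 2 = 80
  Q->F2: 40 × 4 = 160
  Q->F3: 10 × 7 = 70
Total = 80 + 160 + 70 = 310.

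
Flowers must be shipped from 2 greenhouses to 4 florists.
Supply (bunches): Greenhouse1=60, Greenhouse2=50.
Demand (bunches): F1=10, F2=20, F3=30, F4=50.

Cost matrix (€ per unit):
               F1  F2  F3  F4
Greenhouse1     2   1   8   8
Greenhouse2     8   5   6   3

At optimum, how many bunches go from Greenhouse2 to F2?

The minimum-cost plan:
  Greenhouse1–F1: 10 × €2 = €20
  Greenhouse1–F2: 20 × €1 = €20
  Greenhouse1–F3: 30 × €8 = €240
  Greenhouse2–F4: 50 × €3 = €150
Total cost = €430.
The route Greenhouse2→F2 is not used.

0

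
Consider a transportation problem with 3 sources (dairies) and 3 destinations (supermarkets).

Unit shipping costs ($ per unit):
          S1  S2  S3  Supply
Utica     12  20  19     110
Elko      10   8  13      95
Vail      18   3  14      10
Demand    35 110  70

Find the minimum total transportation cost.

A cheapest plan:
  Utica->S1: 35 × $12 = $420
  Utica->S2: 5 × $20 = $100
  Utica->S3: 70 × $19 = $1330
  Elko->S2: 95 × $8 = $760
  Vail->S2: 10 × $3 = $30
Total = 420 + 100 + 1330 + 760 + 30 = $2640.

2640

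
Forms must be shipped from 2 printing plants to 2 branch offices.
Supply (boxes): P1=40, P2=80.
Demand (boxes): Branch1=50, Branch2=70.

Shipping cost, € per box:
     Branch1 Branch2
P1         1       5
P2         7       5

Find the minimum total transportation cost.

A cheapest plan:
  P1 to Branch1: 40 boxes
  P2 to Branch1: 10 boxes
  P2 to Branch2: 70 boxes
Total cost = €460.

460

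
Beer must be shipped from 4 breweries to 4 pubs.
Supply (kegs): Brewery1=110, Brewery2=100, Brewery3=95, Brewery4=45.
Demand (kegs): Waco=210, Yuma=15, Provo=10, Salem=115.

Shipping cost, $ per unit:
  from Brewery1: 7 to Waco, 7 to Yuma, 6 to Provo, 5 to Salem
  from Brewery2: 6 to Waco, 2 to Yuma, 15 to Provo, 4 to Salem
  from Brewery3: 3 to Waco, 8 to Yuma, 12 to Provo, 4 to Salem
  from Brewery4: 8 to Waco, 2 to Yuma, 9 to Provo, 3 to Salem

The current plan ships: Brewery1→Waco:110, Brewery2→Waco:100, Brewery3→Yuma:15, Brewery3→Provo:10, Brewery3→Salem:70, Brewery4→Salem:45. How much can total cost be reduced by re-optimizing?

Current plan cost = 110·7 + 100·6 + 15·8 + 10·12 + 70·4 + 45·3 = $2025.
Optimal plan:
  Brewery1–Waco: 100 × $7 = $700
  Brewery1–Provo: 10 × $6 = $60
  Brewery2–Waco: 15 × $6 = $90
  Brewery2–Yuma: 15 × $2 = $30
  Brewery2–Salem: 70 × $4 = $280
  Brewery3–Waco: 95 × $3 = $285
  Brewery4–Salem: 45 × $3 = $135
Optimal cost = $1580.
Saving = 2025 − 1580 = $445.

445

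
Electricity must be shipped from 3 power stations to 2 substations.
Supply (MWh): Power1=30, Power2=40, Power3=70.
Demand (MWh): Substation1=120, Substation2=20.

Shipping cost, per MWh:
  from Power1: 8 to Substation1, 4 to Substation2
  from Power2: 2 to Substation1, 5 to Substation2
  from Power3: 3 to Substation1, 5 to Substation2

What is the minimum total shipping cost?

450

Optimal allocation:
  Power1->Substation1: 10 × 8 = 80
  Power1->Substation2: 20 × 4 = 80
  Power2->Substation1: 40 × 2 = 80
  Power3->Substation1: 70 × 3 = 210
Total = 80 + 80 + 80 + 210 = 450.
(Supply check: Power1 ships 30; Power2 ships 40; Power3 ships 70.)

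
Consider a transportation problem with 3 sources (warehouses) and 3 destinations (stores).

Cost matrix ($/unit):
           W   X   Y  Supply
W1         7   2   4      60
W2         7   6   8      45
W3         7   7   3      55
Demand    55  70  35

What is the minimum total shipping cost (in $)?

670

An optimal shipping plan:
  W1–X: 60 × $2 = $120
  W2–W: 35 × $7 = $245
  W2–X: 10 × $6 = $60
  W3–W: 20 × $7 = $140
  W3–Y: 35 × $3 = $105
Total = 120 + 245 + 60 + 140 + 105 = $670.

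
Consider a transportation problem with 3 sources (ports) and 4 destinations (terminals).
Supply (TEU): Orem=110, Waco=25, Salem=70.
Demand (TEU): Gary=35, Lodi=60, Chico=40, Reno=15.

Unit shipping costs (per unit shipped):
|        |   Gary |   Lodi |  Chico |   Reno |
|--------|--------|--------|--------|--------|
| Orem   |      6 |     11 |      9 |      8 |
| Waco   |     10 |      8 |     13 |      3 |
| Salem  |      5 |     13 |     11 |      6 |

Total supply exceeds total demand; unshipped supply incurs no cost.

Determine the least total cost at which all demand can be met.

Optimal allocation:
  Orem to Lodi: 35 TEU
  Orem to Chico: 40 TEU
  Waco to Lodi: 25 TEU
  Salem to Gary: 35 TEU
  Salem to Reno: 15 TEU
Total cost = 1210.

1210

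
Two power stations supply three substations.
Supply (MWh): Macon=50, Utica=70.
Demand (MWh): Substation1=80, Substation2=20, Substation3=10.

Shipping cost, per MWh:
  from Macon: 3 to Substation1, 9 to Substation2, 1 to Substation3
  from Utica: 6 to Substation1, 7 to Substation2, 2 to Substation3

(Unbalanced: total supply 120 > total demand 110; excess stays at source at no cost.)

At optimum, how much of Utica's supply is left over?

Minimum-cost shipments:
  Macon→Substation1: 50 × 3 = 150
  Utica→Substation1: 30 × 6 = 180
  Utica→Substation2: 20 × 7 = 140
  Utica→Substation3: 10 × 2 = 20
Total cost = 490.
Utica ships 60 of its 70, leaving 10.

10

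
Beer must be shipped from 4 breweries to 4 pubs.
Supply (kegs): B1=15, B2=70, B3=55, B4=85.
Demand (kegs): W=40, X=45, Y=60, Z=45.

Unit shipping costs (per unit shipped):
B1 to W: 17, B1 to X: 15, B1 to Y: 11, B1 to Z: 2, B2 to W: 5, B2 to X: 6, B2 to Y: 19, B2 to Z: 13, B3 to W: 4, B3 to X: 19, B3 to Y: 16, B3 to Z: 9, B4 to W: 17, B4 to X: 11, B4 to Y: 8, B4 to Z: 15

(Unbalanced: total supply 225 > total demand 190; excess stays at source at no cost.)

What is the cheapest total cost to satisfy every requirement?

1225

A cheapest plan:
  B1 to Z: 15 × 2 = 30
  B2 to W: 15 × 5 = 75
  B2 to X: 45 × 6 = 270
  B3 to W: 25 × 4 = 100
  B3 to Z: 30 × 9 = 270
  B4 to Y: 60 × 8 = 480
Total = 30 + 75 + 270 + 100 + 270 + 480 = 1225.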